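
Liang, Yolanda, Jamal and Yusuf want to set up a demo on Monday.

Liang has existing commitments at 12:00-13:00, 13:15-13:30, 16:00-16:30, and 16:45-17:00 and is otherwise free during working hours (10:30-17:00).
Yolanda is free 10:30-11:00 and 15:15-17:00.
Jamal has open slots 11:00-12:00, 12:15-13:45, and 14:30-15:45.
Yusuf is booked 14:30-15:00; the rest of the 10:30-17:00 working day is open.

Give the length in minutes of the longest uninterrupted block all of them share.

Liang free within 10:30–17:00: 10:30–12:00, 13:00–13:15, 13:30–16:00, 16:30–16:45.
Yusuf free within 10:30–17:00: 10:30–14:30, 15:00–17:00.
Liang ∩ Yolanda: 10:30–11:00, 15:15–16:00, 16:30–16:45.
Liang ∩ Yolanda ∩ Jamal: 15:15–15:45.
Liang ∩ Yolanda ∩ Jamal ∩ Yusuf: 15:15–15:45.
Single common window of 30 minutes.

30 minutes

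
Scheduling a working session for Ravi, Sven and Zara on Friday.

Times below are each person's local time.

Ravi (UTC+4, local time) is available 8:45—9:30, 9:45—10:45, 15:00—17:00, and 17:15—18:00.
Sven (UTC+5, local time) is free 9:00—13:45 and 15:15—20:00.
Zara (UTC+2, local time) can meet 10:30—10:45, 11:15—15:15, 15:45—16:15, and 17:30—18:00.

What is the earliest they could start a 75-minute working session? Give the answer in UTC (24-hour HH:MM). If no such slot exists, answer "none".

11:00

Ravi → UTC: 04:45–05:30, 05:45–06:45, 11:00–13:00, 13:15–14:00.
Sven → UTC: 04:00–08:45, 10:15–15:00.
Zara → UTC: 08:30–08:45, 09:15–13:15, 13:45–14:15, 15:30–16:00.
Ravi ∩ Sven: 04:45–05:30, 05:45–06:45, 11:00–13:00, 13:15–14:00.
Ravi ∩ Sven ∩ Zara: 11:00–13:00, 13:45–14:00.
Windows ≥ 75 min: 11:00–13:00.
Earliest such window starts at 11:00.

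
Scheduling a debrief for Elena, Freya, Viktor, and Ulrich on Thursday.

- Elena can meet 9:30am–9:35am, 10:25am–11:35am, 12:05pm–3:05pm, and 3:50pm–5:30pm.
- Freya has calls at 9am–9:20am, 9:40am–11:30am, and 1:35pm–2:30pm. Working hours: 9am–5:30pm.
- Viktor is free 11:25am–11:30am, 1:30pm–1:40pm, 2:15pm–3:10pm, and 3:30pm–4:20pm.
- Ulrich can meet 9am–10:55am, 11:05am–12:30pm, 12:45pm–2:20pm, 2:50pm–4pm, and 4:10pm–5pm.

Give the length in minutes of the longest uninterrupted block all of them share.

Freya free within 09:00–17:30: 09:20–09:40, 11:30–13:35, 14:30–17:30.
Elena ∩ Freya: 09:30–09:35, 11:30–11:35, 12:05–13:35, 14:30–15:05, 15:50–17:30.
Elena ∩ Freya ∩ Viktor: 13:30–13:35, 14:30–15:05, 15:50–16:20.
Elena ∩ Freya ∩ Viktor ∩ Ulrich: 13:30–13:35, 14:50–15:05, 15:50–16:00, 16:10–16:20.
Common window lengths: 5, 15, 10, 10 min; longest is 15.

15 minutes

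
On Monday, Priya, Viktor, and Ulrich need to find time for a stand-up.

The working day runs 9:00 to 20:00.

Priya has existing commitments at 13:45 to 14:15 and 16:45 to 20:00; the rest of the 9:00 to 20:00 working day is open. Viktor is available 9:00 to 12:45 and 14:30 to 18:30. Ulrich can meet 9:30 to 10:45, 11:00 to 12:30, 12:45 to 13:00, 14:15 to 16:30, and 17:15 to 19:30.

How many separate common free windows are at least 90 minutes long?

2

Priya free within 09:00–20:00: 09:00–13:45, 14:15–16:45.
Priya ∩ Viktor: 09:00–12:45, 14:30–16:45.
Priya ∩ Viktor ∩ Ulrich: 09:30–10:45, 11:00–12:30, 14:30–16:30.
Windows ≥ 90 min: 11:00–12:30, 14:30–16:30.
That's 2 windows.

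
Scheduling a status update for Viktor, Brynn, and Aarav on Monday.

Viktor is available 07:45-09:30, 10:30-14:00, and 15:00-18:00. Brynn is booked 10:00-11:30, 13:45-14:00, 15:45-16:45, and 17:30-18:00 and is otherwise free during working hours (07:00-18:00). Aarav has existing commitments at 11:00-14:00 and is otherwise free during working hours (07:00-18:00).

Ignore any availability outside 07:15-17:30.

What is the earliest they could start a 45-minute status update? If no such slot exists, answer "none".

Brynn free within 07:00–18:00: 07:00–10:00, 11:30–13:45, 14:00–15:45, 16:45–17:30.
Aarav free within 07:00–18:00: 07:00–11:00, 14:00–18:00.
Viktor ∩ Brynn: 07:45–09:30, 11:30–13:45, 15:00–15:45, 16:45–17:30.
Viktor ∩ Brynn ∩ Aarav: 07:45–09:30, 15:00–15:45, 16:45–17:30.
Restricted to 07:15–17:30: 07:45–09:30, 15:00–15:45, 16:45–17:30.
Windows ≥ 45 min: 07:45–09:30, 15:00–15:45, 16:45–17:30.
Earliest such window starts at 07:45.

07:45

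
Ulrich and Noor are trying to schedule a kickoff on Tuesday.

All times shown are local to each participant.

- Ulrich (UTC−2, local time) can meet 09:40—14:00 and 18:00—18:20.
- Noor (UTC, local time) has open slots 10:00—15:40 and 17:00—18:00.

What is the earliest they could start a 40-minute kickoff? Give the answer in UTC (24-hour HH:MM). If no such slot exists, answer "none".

Ulrich → UTC: 11:40–16:00, 20:00–20:20.
Noor → UTC: 10:00–15:40, 17:00–18:00.
Ulrich ∩ Noor: 11:40–15:40.
Windows ≥ 40 min: 11:40–15:40.
Earliest such window starts at 11:40.

11:40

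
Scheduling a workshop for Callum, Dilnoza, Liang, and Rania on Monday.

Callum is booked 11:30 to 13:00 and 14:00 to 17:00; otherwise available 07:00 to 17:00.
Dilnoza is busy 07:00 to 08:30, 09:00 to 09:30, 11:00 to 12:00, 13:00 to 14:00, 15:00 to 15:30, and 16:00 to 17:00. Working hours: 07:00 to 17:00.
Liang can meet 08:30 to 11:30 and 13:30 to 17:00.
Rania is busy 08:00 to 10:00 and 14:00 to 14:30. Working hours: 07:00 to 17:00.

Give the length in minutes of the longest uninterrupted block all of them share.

60 minutes

Callum free within 07:00–17:00: 07:00–11:30, 13:00–14:00.
Dilnoza free within 07:00–17:00: 08:30–09:00, 09:30–11:00, 12:00–13:00, 14:00–15:00, 15:30–16:00.
Rania free within 07:00–17:00: 07:00–08:00, 10:00–14:00, 14:30–17:00.
Callum ∩ Dilnoza: 08:30–09:00, 09:30–11:00.
Callum ∩ Dilnoza ∩ Liang: 08:30–09:00, 09:30–11:00.
Callum ∩ Dilnoza ∩ Liang ∩ Rania: 10:00–11:00.
Single common window of 60 minutes.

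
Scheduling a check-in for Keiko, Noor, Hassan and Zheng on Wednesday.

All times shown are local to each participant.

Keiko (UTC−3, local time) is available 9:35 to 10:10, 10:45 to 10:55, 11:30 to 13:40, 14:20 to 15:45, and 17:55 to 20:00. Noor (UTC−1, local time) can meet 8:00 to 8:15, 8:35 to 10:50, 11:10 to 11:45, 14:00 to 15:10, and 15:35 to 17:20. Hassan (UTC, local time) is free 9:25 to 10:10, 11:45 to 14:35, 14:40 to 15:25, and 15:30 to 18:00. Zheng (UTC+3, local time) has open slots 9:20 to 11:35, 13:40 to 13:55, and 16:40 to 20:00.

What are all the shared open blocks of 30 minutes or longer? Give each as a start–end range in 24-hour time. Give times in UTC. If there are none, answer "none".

15:30–16:10

Keiko → UTC: 12:35–13:10, 13:45–13:55, 14:30–16:40, 17:20–18:45, 20:55–23:00.
Noor → UTC: 09:00–09:15, 09:35–11:50, 12:10–12:45, 15:00–16:10, 16:35–18:20.
Hassan → UTC: 09:25–10:10, 11:45–14:35, 14:40–15:25, 15:30–18:00.
Zheng → UTC: 06:20–08:35, 10:40–10:55, 13:40–17:00.
Keiko ∩ Noor: 12:35–12:45, 15:00–16:10, 16:35–16:40, 17:20–18:20.
Keiko ∩ Noor ∩ Hassan: 12:35–12:45, 15:00–15:25, 15:30–16:10, 16:35–16:40, 17:20–18:00.
Keiko ∩ Noor ∩ Hassan ∩ Zheng: 15:00–15:25, 15:30–16:10, 16:35–16:40.
Windows ≥ 30 min: 15:30–16:10.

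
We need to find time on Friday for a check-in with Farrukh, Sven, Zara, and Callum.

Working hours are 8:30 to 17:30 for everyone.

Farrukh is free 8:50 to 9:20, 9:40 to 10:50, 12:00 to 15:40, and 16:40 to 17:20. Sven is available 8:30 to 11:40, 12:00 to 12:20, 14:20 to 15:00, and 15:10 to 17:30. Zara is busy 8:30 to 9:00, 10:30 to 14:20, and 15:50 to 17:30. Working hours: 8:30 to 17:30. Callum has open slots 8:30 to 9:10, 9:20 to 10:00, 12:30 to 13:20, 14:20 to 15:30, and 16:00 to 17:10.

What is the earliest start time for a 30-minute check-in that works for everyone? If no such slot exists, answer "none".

14:20

Zara free within 08:30–17:30: 09:00–10:30, 14:20–15:50.
Farrukh ∩ Sven: 08:50–09:20, 09:40–10:50, 12:00–12:20, 14:20–15:00, 15:10–15:40, 16:40–17:20.
Farrukh ∩ Sven ∩ Zara: 09:00–09:20, 09:40–10:30, 14:20–15:00, 15:10–15:40.
Farrukh ∩ Sven ∩ Zara ∩ Callum: 09:00–09:10, 09:40–10:00, 14:20–15:00, 15:10–15:30.
Windows ≥ 30 min: 14:20–15:00.
Earliest such window starts at 14:20.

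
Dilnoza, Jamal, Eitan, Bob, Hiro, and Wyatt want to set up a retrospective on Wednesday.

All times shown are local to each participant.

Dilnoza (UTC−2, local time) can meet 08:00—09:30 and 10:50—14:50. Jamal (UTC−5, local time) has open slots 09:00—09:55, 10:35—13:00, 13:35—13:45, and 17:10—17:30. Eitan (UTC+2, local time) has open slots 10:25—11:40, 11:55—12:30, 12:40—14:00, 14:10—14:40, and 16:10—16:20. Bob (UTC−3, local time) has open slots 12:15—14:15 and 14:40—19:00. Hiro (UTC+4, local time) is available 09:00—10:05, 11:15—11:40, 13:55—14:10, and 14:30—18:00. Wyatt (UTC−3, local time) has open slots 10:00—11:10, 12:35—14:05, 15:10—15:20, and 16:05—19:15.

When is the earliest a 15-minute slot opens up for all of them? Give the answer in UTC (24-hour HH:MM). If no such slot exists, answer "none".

none

Dilnoza → UTC: 10:00–11:30, 12:50–16:50.
Jamal → UTC: 14:00–14:55, 15:35–18:00, 18:35–18:45, 22:10–22:30.
Eitan → UTC: 08:25–09:40, 09:55–10:30, 10:40–12:00, 12:10–12:40, 14:10–14:20.
Bob → UTC: 15:15–17:15, 17:40–22:00.
Hiro → UTC: 05:00–06:05, 07:15–07:40, 09:55–10:10, 10:30–14:00.
Wyatt → UTC: 13:00–14:10, 15:35–17:05, 18:10–18:20, 19:05–22:15.
Dilnoza ∩ Jamal: 14:00–14:55, 15:35–16:50.
Dilnoza ∩ Jamal ∩ Eitan: 14:10–14:20.
Dilnoza ∩ Jamal ∩ Eitan ∩ Bob: (none).
Dilnoza ∩ Jamal ∩ Eitan ∩ Bob ∩ Hiro: (none).
Dilnoza ∩ Jamal ∩ Eitan ∩ Bob ∩ Hiro ∩ Wyatt: (none).
Windows ≥ 15 min: (none).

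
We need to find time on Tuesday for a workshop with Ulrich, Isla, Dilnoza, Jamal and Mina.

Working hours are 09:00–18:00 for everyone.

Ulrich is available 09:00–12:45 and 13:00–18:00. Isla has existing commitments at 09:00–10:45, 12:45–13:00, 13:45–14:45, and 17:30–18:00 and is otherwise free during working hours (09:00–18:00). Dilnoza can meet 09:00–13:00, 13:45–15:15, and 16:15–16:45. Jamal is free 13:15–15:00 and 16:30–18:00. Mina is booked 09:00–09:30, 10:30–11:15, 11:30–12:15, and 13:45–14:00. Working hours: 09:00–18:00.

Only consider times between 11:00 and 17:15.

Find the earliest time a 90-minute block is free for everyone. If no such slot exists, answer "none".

Isla free within 09:00–18:00: 10:45–12:45, 13:00–13:45, 14:45–17:30.
Mina free within 09:00–18:00: 09:30–10:30, 11:15–11:30, 12:15–13:45, 14:00–18:00.
Ulrich ∩ Isla: 10:45–12:45, 13:00–13:45, 14:45–17:30.
Ulrich ∩ Isla ∩ Dilnoza: 10:45–12:45, 14:45–15:15, 16:15–16:45.
Ulrich ∩ Isla ∩ Dilnoza ∩ Jamal: 14:45–15:00, 16:30–16:45.
Ulrich ∩ Isla ∩ Dilnoza ∩ Jamal ∩ Mina: 14:45–15:00, 16:30–16:45.
Restricted to 11:00–17:15: 14:45–15:00, 16:30–16:45.
Windows ≥ 90 min: (none).

none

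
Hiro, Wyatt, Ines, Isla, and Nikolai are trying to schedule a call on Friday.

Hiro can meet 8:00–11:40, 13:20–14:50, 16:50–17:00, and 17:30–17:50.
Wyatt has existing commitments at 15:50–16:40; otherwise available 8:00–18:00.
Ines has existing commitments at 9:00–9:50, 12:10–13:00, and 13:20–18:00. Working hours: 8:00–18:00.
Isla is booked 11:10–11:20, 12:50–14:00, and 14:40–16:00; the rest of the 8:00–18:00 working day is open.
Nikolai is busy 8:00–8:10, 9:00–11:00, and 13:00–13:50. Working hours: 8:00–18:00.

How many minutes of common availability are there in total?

80 minutes

Wyatt free within 08:00–18:00: 08:00–15:50, 16:40–18:00.
Ines free within 08:00–18:00: 08:00–09:00, 09:50–12:10, 13:00–13:20.
Isla free within 08:00–18:00: 08:00–11:10, 11:20–12:50, 14:00–14:40, 16:00–18:00.
Nikolai free within 08:00–18:00: 08:10–09:00, 11:00–13:00, 13:50–18:00.
Hiro ∩ Wyatt: 08:00–11:40, 13:20–14:50, 16:50–17:00, 17:30–17:50.
Hiro ∩ Wyatt ∩ Ines: 08:00–09:00, 09:50–11:40.
Hiro ∩ Wyatt ∩ Ines ∩ Isla: 08:00–09:00, 09:50–11:10, 11:20–11:40.
Hiro ∩ Wyatt ∩ Ines ∩ Isla ∩ Nikolai: 08:10–09:00, 11:00–11:10, 11:20–11:40.
Total common minutes: 50 + 10 + 20 = 80.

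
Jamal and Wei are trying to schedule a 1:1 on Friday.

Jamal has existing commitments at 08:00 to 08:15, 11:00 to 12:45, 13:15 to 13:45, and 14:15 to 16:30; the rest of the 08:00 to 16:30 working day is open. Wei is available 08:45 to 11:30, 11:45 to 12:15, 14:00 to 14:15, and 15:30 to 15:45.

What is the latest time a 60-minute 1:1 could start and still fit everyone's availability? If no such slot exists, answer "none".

10:00

Jamal free within 08:00–16:30: 08:15–11:00, 12:45–13:15, 13:45–14:15.
Jamal ∩ Wei: 08:45–11:00, 14:00–14:15.
Windows ≥ 60 min: 08:45–11:00.
Latest start in the last window 08:45–11:00 is 11:00 − 60 min = 10:00.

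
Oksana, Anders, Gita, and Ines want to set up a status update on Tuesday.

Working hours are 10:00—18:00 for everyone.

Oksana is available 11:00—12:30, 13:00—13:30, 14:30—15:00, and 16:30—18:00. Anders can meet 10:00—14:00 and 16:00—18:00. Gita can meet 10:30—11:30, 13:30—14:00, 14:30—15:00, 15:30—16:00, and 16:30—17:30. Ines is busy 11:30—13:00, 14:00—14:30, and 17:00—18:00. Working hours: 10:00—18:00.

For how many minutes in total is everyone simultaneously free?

60 minutes

Ines free within 10:00–18:00: 10:00–11:30, 13:00–14:00, 14:30–17:00.
Oksana ∩ Anders: 11:00–12:30, 13:00–13:30, 16:30–18:00.
Oksana ∩ Anders ∩ Gita: 11:00–11:30, 16:30–17:30.
Oksana ∩ Anders ∩ Gita ∩ Ines: 11:00–11:30, 16:30–17:00.
Total common minutes: 30 + 30 = 60.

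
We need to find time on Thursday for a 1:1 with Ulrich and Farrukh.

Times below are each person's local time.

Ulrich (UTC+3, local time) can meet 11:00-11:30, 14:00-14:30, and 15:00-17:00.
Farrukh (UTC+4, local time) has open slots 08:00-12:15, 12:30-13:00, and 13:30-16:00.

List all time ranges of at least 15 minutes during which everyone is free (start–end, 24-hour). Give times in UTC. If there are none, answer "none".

08:00–08:15, 11:00–11:30

Ulrich → UTC: 08:00–08:30, 11:00–11:30, 12:00–14:00.
Farrukh → UTC: 04:00–08:15, 08:30–09:00, 09:30–12:00.
Ulrich ∩ Farrukh: 08:00–08:15, 11:00–11:30.
Windows ≥ 15 min: 08:00–08:15, 11:00–11:30.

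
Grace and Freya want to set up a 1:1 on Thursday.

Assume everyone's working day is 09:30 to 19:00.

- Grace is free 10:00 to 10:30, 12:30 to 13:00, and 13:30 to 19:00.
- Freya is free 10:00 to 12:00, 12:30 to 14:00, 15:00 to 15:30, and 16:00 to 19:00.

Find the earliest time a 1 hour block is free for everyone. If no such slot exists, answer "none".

16:00

Grace ∩ Freya: 10:00–10:30, 12:30–13:00, 13:30–14:00, 15:00–15:30, 16:00–19:00.
Windows ≥ 60 min: 16:00–19:00.
Earliest such window starts at 16:00.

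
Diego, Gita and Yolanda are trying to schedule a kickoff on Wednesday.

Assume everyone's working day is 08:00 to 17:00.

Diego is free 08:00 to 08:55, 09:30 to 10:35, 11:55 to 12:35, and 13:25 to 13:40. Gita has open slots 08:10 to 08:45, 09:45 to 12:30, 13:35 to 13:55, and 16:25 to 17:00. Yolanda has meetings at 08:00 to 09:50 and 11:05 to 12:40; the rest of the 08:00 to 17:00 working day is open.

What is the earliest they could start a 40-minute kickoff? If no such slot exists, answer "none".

Yolanda free within 08:00–17:00: 09:50–11:05, 12:40–17:00.
Diego ∩ Gita: 08:10–08:45, 09:45–10:35, 11:55–12:30, 13:35–13:40.
Diego ∩ Gita ∩ Yolanda: 09:50–10:35, 13:35–13:40.
Windows ≥ 40 min: 09:50–10:35.
Earliest such window starts at 09:50.

09:50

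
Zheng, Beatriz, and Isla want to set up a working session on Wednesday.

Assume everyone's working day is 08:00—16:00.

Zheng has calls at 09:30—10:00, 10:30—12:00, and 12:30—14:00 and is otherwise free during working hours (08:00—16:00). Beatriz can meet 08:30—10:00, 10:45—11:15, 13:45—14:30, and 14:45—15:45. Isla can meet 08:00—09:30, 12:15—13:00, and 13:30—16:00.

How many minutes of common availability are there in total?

150 minutes

Zheng free within 08:00–16:00: 08:00–09:30, 10:00–10:30, 12:00–12:30, 14:00–16:00.
Zheng ∩ Beatriz: 08:30–09:30, 14:00–14:30, 14:45–15:45.
Zheng ∩ Beatriz ∩ Isla: 08:30–09:30, 14:00–14:30, 14:45–15:45.
Total common minutes: 60 + 30 + 60 = 150.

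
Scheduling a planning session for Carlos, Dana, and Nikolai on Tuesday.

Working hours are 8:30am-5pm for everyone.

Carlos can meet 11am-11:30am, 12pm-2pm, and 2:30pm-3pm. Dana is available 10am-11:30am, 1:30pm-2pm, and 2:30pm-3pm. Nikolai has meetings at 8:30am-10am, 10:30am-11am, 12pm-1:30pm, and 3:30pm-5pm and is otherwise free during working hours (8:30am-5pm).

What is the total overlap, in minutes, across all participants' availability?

90 minutes

Nikolai free within 08:30–17:00: 10:00–10:30, 11:00–12:00, 13:30–15:30.
Carlos ∩ Dana: 11:00–11:30, 13:30–14:00, 14:30–15:00.
Carlos ∩ Dana ∩ Nikolai: 11:00–11:30, 13:30–14:00, 14:30–15:00.
Total common minutes: 30 + 30 + 30 = 90.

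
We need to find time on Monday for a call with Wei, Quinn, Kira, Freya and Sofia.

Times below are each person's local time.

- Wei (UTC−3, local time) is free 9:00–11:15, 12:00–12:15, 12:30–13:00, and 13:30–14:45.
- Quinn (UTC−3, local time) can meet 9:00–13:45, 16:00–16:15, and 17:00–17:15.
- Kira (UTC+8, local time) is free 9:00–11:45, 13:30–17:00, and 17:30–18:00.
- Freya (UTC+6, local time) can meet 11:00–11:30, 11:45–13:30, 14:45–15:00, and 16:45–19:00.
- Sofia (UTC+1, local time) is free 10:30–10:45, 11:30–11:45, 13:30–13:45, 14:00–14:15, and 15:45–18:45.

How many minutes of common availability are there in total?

0 minutes

Wei → UTC: 12:00–14:15, 15:00–15:15, 15:30–16:00, 16:30–17:45.
Quinn → UTC: 12:00–16:45, 19:00–19:15, 20:00–20:15.
Kira → UTC: 01:00–03:45, 05:30–09:00, 09:30–10:00.
Freya → UTC: 05:00–05:30, 05:45–07:30, 08:45–09:00, 10:45–13:00.
Sofia → UTC: 09:30–09:45, 10:30–10:45, 12:30–12:45, 13:00–13:15, 14:45–17:45.
Wei ∩ Quinn: 12:00–14:15, 15:00–15:15, 15:30–16:00, 16:30–16:45.
Wei ∩ Quinn ∩ Kira: (none).
Wei ∩ Quinn ∩ Kira ∩ Freya: (none).
Wei ∩ Quinn ∩ Kira ∩ Freya ∩ Sofia: (none).
Total common minutes: 0.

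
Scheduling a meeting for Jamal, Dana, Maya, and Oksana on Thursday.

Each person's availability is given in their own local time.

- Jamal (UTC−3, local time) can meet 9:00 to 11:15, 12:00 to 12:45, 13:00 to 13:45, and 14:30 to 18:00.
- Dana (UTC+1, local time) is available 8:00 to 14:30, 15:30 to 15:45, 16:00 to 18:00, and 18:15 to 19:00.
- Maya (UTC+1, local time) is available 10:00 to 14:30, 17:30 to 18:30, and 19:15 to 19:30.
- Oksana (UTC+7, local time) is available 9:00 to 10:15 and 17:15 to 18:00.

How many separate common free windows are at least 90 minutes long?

Jamal → UTC: 12:00–14:15, 15:00–15:45, 16:00–16:45, 17:30–21:00.
Dana → UTC: 07:00–13:30, 14:30–14:45, 15:00–17:00, 17:15–18:00.
Maya → UTC: 09:00–13:30, 16:30–17:30, 18:15–18:30.
Oksana → UTC: 02:00–03:15, 10:15–11:00.
Jamal ∩ Dana: 12:00–13:30, 15:00–15:45, 16:00–16:45, 17:30–18:00.
Jamal ∩ Dana ∩ Maya: 12:00–13:30, 16:30–16:45.
Jamal ∩ Dana ∩ Maya ∩ Oksana: (none).
Windows ≥ 90 min: (none).
That's 0 windows.

0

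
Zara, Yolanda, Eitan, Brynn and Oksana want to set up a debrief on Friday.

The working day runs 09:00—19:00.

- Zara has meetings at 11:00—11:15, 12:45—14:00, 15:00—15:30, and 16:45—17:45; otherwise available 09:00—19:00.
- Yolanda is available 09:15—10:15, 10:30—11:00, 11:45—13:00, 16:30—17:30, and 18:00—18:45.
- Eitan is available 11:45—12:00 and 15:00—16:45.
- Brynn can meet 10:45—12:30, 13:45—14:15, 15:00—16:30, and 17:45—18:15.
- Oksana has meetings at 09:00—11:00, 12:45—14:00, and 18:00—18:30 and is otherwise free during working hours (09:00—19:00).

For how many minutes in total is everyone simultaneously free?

15 minutes

Zara free within 09:00–19:00: 09:00–11:00, 11:15–12:45, 14:00–15:00, 15:30–16:45, 17:45–19:00.
Oksana free within 09:00–19:00: 11:00–12:45, 14:00–18:00, 18:30–19:00.
Zara ∩ Yolanda: 09:15–10:15, 10:30–11:00, 11:45–12:45, 16:30–16:45, 18:00–18:45.
Zara ∩ Yolanda ∩ Eitan: 11:45–12:00, 16:30–16:45.
Zara ∩ Yolanda ∩ Eitan ∩ Brynn: 11:45–12:00.
Zara ∩ Yolanda ∩ Eitan ∩ Brynn ∩ Oksana: 11:45–12:00.
Total common minutes: 15.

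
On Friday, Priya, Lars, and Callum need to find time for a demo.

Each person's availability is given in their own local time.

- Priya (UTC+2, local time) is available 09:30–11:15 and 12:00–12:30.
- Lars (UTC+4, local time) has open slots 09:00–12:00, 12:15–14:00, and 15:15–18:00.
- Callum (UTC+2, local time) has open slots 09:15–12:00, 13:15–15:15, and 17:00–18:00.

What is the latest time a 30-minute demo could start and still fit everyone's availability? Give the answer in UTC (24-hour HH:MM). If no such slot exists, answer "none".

Priya → UTC: 07:30–09:15, 10:00–10:30.
Lars → UTC: 05:00–08:00, 08:15–10:00, 11:15–14:00.
Callum → UTC: 07:15–10:00, 11:15–13:15, 15:00–16:00.
Priya ∩ Lars: 07:30–08:00, 08:15–09:15.
Priya ∩ Lars ∩ Callum: 07:30–08:00, 08:15–09:15.
Windows ≥ 30 min: 07:30–08:00, 08:15–09:15.
Latest start in the last window 08:15–09:15 is 09:15 − 30 min = 08:45.

08:45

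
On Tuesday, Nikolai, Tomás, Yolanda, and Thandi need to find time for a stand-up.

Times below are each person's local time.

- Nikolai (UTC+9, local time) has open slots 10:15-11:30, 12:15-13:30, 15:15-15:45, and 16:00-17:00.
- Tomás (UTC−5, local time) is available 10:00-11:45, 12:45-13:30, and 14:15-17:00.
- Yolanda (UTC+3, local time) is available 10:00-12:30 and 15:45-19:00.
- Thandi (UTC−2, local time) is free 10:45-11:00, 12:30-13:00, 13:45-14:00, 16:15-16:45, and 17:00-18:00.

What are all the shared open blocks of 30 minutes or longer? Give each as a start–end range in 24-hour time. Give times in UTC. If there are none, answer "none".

none

Nikolai → UTC: 01:15–02:30, 03:15–04:30, 06:15–06:45, 07:00–08:00.
Tomás → UTC: 15:00–16:45, 17:45–18:30, 19:15–22:00.
Yolanda → UTC: 07:00–09:30, 12:45–16:00.
Thandi → UTC: 12:45–13:00, 14:30–15:00, 15:45–16:00, 18:15–18:45, 19:00–20:00.
Nikolai ∩ Tomás: (none).
Nikolai ∩ Tomás ∩ Yolanda: (none).
Nikolai ∩ Tomás ∩ Yolanda ∩ Thandi: (none).
Windows ≥ 30 min: (none).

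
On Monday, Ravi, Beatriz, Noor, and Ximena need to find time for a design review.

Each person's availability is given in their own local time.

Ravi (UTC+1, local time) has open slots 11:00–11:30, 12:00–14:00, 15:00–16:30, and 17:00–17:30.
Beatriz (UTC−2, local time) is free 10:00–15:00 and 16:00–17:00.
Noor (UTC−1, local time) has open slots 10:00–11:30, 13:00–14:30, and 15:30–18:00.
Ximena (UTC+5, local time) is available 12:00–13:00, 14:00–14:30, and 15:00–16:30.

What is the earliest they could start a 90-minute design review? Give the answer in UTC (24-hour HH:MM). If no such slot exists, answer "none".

none

Ravi → UTC: 10:00–10:30, 11:00–13:00, 14:00–15:30, 16:00–16:30.
Beatriz → UTC: 12:00–17:00, 18:00–19:00.
Noor → UTC: 11:00–12:30, 14:00–15:30, 16:30–19:00.
Ximena → UTC: 07:00–08:00, 09:00–09:30, 10:00–11:30.
Ravi ∩ Beatriz: 12:00–13:00, 14:00–15:30, 16:00–16:30.
Ravi ∩ Beatriz ∩ Noor: 12:00–12:30, 14:00–15:30.
Ravi ∩ Beatriz ∩ Noor ∩ Ximena: (none).
Windows ≥ 90 min: (none).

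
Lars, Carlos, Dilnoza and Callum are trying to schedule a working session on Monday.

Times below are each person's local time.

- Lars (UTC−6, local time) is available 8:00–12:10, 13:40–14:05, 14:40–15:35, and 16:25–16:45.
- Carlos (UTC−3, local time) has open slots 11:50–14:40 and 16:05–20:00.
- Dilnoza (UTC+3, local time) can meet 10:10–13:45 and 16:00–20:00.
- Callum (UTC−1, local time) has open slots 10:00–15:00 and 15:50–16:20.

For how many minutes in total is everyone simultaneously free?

Lars → UTC: 14:00–18:10, 19:40–20:05, 20:40–21:35, 22:25–22:45.
Carlos → UTC: 14:50–17:40, 19:05–23:00.
Dilnoza → UTC: 07:10–10:45, 13:00–17:00.
Callum → UTC: 11:00–16:00, 16:50–17:20.
Lars ∩ Carlos: 14:50–17:40, 19:40–20:05, 20:40–21:35, 22:25–22:45.
Lars ∩ Carlos ∩ Dilnoza: 14:50–17:00.
Lars ∩ Carlos ∩ Dilnoza ∩ Callum: 14:50–16:00, 16:50–17:00.
Total common minutes: 70 + 10 = 80.

80 minutes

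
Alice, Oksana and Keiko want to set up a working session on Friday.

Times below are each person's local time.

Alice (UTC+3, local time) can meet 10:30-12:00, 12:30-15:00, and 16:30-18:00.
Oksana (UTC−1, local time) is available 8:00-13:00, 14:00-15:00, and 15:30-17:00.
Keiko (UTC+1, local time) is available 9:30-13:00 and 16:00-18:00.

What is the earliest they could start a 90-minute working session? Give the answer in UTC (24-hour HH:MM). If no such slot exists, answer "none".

Alice → UTC: 07:30–09:00, 09:30–12:00, 13:30–15:00.
Oksana → UTC: 09:00–14:00, 15:00–16:00, 16:30–18:00.
Keiko → UTC: 08:30–12:00, 15:00–17:00.
Alice ∩ Oksana: 09:30–12:00, 13:30–14:00.
Alice ∩ Oksana ∩ Keiko: 09:30–12:00.
Windows ≥ 90 min: 09:30–12:00.
Earliest such window starts at 09:30.

09:30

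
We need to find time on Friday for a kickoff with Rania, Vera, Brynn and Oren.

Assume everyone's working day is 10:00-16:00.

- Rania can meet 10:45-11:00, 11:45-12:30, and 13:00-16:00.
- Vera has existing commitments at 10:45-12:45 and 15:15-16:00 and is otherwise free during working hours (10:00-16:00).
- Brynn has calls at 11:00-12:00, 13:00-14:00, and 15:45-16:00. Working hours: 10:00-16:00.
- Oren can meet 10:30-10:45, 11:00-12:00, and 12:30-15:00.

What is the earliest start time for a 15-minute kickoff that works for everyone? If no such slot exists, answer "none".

Vera free within 10:00–16:00: 10:00–10:45, 12:45–15:15.
Brynn free within 10:00–16:00: 10:00–11:00, 12:00–13:00, 14:00–15:45.
Rania ∩ Vera: 13:00–15:15.
Rania ∩ Vera ∩ Brynn: 14:00–15:15.
Rania ∩ Vera ∩ Brynn ∩ Oren: 14:00–15:00.
Windows ≥ 15 min: 14:00–15:00.
Earliest such window starts at 14:00.

14:00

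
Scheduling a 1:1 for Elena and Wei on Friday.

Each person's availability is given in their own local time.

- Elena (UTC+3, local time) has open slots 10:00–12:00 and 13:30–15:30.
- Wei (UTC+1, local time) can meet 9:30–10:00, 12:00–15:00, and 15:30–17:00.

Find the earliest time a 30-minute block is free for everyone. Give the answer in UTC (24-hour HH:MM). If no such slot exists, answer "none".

08:30

Elena → UTC: 07:00–09:00, 10:30–12:30.
Wei → UTC: 08:30–09:00, 11:00–14:00, 14:30–16:00.
Elena ∩ Wei: 08:30–09:00, 11:00–12:30.
Windows ≥ 30 min: 08:30–09:00, 11:00–12:30.
Earliest such window starts at 08:30.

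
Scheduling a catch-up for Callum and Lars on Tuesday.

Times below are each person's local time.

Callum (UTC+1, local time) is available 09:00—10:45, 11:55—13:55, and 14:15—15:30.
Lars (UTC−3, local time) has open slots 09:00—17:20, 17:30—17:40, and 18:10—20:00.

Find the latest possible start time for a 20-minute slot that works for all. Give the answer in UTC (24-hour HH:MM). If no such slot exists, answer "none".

14:10

Callum → UTC: 08:00–09:45, 10:55–12:55, 13:15–14:30.
Lars → UTC: 12:00–20:20, 20:30–20:40, 21:10–23:00.
Callum ∩ Lars: 12:00–12:55, 13:15–14:30.
Windows ≥ 20 min: 12:00–12:55, 13:15–14:30.
Latest start in the last window 13:15–14:30 is 14:30 − 20 min = 14:10.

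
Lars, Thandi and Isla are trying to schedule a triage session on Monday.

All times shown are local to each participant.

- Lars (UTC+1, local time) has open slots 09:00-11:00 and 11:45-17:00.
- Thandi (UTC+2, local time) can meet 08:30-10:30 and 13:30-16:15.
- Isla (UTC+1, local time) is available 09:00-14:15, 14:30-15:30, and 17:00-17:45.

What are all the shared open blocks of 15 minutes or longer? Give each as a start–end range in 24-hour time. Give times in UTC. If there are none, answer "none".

08:00–08:30, 11:30–13:15, 13:30–14:15

Lars → UTC: 08:00–10:00, 10:45–16:00.
Thandi → UTC: 06:30–08:30, 11:30–14:15.
Isla → UTC: 08:00–13:15, 13:30–14:30, 16:00–16:45.
Lars ∩ Thandi: 08:00–08:30, 11:30–14:15.
Lars ∩ Thandi ∩ Isla: 08:00–08:30, 11:30–13:15, 13:30–14:15.
Windows ≥ 15 min: 08:00–08:30, 11:30–13:15, 13:30–14:15.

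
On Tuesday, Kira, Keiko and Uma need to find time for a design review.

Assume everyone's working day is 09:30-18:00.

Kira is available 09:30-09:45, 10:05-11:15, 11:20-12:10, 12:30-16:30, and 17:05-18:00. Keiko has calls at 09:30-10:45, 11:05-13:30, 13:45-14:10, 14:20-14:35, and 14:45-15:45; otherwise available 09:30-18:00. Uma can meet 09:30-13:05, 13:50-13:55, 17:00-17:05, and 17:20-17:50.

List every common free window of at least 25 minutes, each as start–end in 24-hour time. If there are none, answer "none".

Keiko free within 09:30–18:00: 10:45–11:05, 13:30–13:45, 14:10–14:20, 14:35–14:45, 15:45–18:00.
Kira ∩ Keiko: 10:45–11:05, 13:30–13:45, 14:10–14:20, 14:35–14:45, 15:45–16:30, 17:05–18:00.
Kira ∩ Keiko ∩ Uma: 10:45–11:05, 17:20–17:50.
Windows ≥ 25 min: 17:20–17:50.

17:20–17:50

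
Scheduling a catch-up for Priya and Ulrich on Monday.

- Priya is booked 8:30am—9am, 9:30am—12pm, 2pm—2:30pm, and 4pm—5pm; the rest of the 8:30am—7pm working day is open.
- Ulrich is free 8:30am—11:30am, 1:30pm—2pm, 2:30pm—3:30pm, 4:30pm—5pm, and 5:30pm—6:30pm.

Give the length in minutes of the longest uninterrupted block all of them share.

Priya free within 08:30–19:00: 09:00–09:30, 12:00–14:00, 14:30–16:00, 17:00–19:00.
Priya ∩ Ulrich: 09:00–09:30, 13:30–14:00, 14:30–15:30, 17:30–18:30.
Common window lengths: 30, 30, 60, 60 min; longest is 60.

60 minutes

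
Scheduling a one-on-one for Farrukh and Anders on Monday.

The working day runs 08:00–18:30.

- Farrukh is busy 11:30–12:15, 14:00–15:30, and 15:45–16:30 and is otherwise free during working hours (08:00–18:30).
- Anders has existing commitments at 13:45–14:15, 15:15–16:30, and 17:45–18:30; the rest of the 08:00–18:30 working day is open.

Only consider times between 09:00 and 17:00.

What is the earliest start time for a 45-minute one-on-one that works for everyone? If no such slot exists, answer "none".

09:00

Farrukh free within 08:00–18:30: 08:00–11:30, 12:15–14:00, 15:30–15:45, 16:30–18:30.
Anders free within 08:00–18:30: 08:00–13:45, 14:15–15:15, 16:30–17:45.
Farrukh ∩ Anders: 08:00–11:30, 12:15–13:45, 16:30–17:45.
Restricted to 09:00–17:00: 09:00–11:30, 12:15–13:45, 16:30–17:00.
Windows ≥ 45 min: 09:00–11:30, 12:15–13:45.
Earliest such window starts at 09:00.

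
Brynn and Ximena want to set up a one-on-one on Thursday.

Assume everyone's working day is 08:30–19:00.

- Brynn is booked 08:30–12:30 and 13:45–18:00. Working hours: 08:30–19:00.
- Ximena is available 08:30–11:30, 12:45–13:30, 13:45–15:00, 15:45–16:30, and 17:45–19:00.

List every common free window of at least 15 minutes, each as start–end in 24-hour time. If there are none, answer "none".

Brynn free within 08:30–19:00: 12:30–13:45, 18:00–19:00.
Brynn ∩ Ximena: 12:45–13:30, 18:00–19:00.
Windows ≥ 15 min: 12:45–13:30, 18:00–19:00.

12:45–13:30, 18:00–19:00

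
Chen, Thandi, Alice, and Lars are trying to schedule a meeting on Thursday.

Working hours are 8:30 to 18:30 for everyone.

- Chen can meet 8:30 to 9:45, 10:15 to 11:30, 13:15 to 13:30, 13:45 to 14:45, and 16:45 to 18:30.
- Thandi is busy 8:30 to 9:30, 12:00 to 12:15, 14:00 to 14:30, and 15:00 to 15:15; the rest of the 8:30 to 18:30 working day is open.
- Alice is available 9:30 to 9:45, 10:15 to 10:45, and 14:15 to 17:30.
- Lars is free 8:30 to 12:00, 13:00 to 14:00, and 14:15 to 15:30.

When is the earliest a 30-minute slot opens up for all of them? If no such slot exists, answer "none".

Thandi free within 08:30–18:30: 09:30–12:00, 12:15–14:00, 14:30–15:00, 15:15–18:30.
Chen ∩ Thandi: 09:30–09:45, 10:15–11:30, 13:15–13:30, 13:45–14:00, 14:30–14:45, 16:45–18:30.
Chen ∩ Thandi ∩ Alice: 09:30–09:45, 10:15–10:45, 14:30–14:45, 16:45–17:30.
Chen ∩ Thandi ∩ Alice ∩ Lars: 09:30–09:45, 10:15–10:45, 14:30–14:45.
Windows ≥ 30 min: 10:15–10:45.
Earliest such window starts at 10:15.

10:15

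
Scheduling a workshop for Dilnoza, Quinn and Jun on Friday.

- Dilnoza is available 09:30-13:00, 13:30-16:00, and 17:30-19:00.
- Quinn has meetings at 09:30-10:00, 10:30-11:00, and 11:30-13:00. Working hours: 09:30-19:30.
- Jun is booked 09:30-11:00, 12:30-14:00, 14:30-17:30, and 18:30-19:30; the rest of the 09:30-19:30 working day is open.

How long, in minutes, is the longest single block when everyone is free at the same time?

60 minutes

Quinn free within 09:30–19:30: 10:00–10:30, 11:00–11:30, 13:00–19:30.
Jun free within 09:30–19:30: 11:00–12:30, 14:00–14:30, 17:30–18:30.
Dilnoza ∩ Quinn: 10:00–10:30, 11:00–11:30, 13:30–16:00, 17:30–19:00.
Dilnoza ∩ Quinn ∩ Jun: 11:00–11:30, 14:00–14:30, 17:30–18:30.
Common window lengths: 30, 30, 60 min; longest is 60.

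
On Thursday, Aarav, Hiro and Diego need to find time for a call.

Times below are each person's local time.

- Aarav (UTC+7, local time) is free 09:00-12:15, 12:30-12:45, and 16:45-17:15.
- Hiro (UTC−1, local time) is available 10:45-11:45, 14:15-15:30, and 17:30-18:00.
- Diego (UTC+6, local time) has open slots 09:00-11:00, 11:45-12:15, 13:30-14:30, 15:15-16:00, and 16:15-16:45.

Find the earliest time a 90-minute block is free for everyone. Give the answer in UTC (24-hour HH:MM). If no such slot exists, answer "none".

Aarav → UTC: 02:00–05:15, 05:30–05:45, 09:45–10:15.
Hiro → UTC: 11:45–12:45, 15:15–16:30, 18:30–19:00.
Diego → UTC: 03:00–05:00, 05:45–06:15, 07:30–08:30, 09:15–10:00, 10:15–10:45.
Aarav ∩ Hiro: (none).
Aarav ∩ Hiro ∩ Diego: (none).
Windows ≥ 90 min: (none).

none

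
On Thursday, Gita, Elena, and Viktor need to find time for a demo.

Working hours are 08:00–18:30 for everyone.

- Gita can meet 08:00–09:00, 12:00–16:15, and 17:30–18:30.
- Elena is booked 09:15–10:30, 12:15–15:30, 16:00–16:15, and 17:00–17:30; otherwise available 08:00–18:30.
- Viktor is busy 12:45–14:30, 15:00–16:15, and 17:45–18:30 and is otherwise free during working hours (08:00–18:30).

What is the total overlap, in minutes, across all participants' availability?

90 minutes

Elena free within 08:00–18:30: 08:00–09:15, 10:30–12:15, 15:30–16:00, 16:15–17:00, 17:30–18:30.
Viktor free within 08:00–18:30: 08:00–12:45, 14:30–15:00, 16:15–17:45.
Gita ∩ Elena: 08:00–09:00, 12:00–12:15, 15:30–16:00, 17:30–18:30.
Gita ∩ Elena ∩ Viktor: 08:00–09:00, 12:00–12:15, 17:30–17:45.
Total common minutes: 60 + 15 + 15 = 90.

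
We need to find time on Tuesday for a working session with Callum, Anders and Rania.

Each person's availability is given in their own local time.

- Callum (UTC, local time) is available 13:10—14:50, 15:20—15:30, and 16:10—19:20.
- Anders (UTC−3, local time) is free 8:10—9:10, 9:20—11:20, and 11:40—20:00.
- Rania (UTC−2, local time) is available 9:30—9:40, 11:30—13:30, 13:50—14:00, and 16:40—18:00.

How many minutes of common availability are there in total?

Callum → UTC: 13:10–14:50, 15:20–15:30, 16:10–19:20.
Anders → UTC: 11:10–12:10, 12:20–14:20, 14:40–23:00.
Rania → UTC: 11:30–11:40, 13:30–15:30, 15:50–16:00, 18:40–20:00.
Callum ∩ Anders: 13:10–14:20, 14:40–14:50, 15:20–15:30, 16:10–19:20.
Callum ∩ Anders ∩ Rania: 13:30–14:20, 14:40–14:50, 15:20–15:30, 18:40–19:20.
Total common minutes: 50 + 10 + 10 + 40 = 110.

110 minutes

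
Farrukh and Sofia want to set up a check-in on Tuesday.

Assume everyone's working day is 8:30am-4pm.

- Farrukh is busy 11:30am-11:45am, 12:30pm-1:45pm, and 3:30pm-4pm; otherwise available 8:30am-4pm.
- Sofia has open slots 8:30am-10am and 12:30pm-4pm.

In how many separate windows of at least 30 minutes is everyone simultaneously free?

2

Farrukh free within 08:30–16:00: 08:30–11:30, 11:45–12:30, 13:45–15:30.
Farrukh ∩ Sofia: 08:30–10:00, 13:45–15:30.
Windows ≥ 30 min: 08:30–10:00, 13:45–15:30.
That's 2 windows.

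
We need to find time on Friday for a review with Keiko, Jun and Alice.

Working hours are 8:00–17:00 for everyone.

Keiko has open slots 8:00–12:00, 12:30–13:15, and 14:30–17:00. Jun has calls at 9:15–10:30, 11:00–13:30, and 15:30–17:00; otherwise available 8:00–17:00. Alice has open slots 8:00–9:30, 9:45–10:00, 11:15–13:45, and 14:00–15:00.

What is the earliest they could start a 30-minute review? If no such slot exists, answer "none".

08:00

Jun free within 08:00–17:00: 08:00–09:15, 10:30–11:00, 13:30–15:30.
Keiko ∩ Jun: 08:00–09:15, 10:30–11:00, 14:30–15:30.
Keiko ∩ Jun ∩ Alice: 08:00–09:15, 14:30–15:00.
Windows ≥ 30 min: 08:00–09:15, 14:30–15:00.
Earliest such window starts at 08:00.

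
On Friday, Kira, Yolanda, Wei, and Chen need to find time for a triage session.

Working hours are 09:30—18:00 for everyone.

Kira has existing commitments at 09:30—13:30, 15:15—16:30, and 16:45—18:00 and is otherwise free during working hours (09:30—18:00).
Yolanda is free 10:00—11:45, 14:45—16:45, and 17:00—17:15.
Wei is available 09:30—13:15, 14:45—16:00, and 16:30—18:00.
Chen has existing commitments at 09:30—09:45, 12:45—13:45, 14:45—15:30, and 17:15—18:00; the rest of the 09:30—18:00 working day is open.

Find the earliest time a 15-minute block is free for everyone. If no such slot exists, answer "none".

Kira free within 09:30–18:00: 13:30–15:15, 16:30–16:45.
Chen free within 09:30–18:00: 09:45–12:45, 13:45–14:45, 15:30–17:15.
Kira ∩ Yolanda: 14:45–15:15, 16:30–16:45.
Kira ∩ Yolanda ∩ Wei: 14:45–15:15, 16:30–16:45.
Kira ∩ Yolanda ∩ Wei ∩ Chen: 16:30–16:45.
Windows ≥ 15 min: 16:30–16:45.
Earliest such window starts at 16:30.

16:30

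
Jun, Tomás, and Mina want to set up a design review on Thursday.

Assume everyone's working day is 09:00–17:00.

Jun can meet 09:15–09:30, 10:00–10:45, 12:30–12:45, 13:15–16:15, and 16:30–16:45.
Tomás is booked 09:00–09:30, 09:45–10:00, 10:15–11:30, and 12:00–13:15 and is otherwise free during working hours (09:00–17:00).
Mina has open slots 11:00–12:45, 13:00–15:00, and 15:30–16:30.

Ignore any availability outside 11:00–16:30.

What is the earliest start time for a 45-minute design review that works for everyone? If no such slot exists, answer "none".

Tomás free within 09:00–17:00: 09:30–09:45, 10:00–10:15, 11:30–12:00, 13:15–17:00.
Jun ∩ Tomás: 10:00–10:15, 13:15–16:15, 16:30–16:45.
Jun ∩ Tomás ∩ Mina: 13:15–15:00, 15:30–16:15.
Restricted to 11:00–16:30: 13:15–15:00, 15:30–16:15.
Windows ≥ 45 min: 13:15–15:00, 15:30–16:15.
Earliest such window starts at 13:15.

13:15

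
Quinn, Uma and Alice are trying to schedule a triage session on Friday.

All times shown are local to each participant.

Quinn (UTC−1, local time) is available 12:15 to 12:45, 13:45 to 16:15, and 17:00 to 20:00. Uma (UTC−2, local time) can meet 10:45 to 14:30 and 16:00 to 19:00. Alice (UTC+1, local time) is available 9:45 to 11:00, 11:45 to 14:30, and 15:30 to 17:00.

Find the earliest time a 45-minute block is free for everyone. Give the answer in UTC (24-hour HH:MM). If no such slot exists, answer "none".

14:45

Quinn → UTC: 13:15–13:45, 14:45–17:15, 18:00–21:00.
Uma → UTC: 12:45–16:30, 18:00–21:00.
Alice → UTC: 08:45–10:00, 10:45–13:30, 14:30–16:00.
Quinn ∩ Uma: 13:15–13:45, 14:45–16:30, 18:00–21:00.
Quinn ∩ Uma ∩ Alice: 13:15–13:30, 14:45–16:00.
Windows ≥ 45 min: 14:45–16:00.
Earliest such window starts at 14:45.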